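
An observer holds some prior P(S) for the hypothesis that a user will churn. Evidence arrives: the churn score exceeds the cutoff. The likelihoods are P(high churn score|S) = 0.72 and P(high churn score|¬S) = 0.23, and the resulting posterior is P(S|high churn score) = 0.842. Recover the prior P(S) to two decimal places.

Bayes' rule in odds form gives O(S|E) = O(S)·[P(E|S)/P(E|¬S)], hence O(S) = O(S|E)/LR.
Posterior odds = 0.842/(1−0.842) = 5.3291. LR = 0.72/0.23 = 3.1304.
Prior odds = 5.3291/3.1304 = 1.7024, so P(S) = 1.7024/(1+1.7024) ≈ 0.63.

P(S) = 0.63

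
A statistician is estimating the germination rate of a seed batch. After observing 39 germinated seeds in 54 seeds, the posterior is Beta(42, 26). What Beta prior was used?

Beta(3, 11)

Under Beta–binomial conjugacy the posterior parameters are (a+s, b+f).
Subtract the data counts: 42−39=3, 26−15=11.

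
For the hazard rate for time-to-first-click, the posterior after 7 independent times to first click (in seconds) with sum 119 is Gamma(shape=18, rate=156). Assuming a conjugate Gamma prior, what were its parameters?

Gamma(shape=11, rate=37)

Gamma–exponential conjugacy: posterior shape = α + n, posterior rate = β + Σtᵢ.
So α = 18 − 7 = 11 and β = 156 − 119 = 37.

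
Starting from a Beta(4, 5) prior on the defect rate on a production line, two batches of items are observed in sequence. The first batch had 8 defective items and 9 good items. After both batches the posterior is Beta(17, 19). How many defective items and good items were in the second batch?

5 defective items and 5 good items

Because Beta–binomial updating is additive in the counts, the combined data contributed (α_post−α_prior, β_post−β_prior) successes and failures.
Total across both batches: 17−4=13 defective items, 19−5=14 good items.
Subtract the first batch: 13−8=5 defective items and 14−9=5 good items.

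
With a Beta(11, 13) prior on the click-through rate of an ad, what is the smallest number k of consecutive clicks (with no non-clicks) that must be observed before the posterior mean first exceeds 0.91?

k = 121

After k clicks and 0 non-clicks the posterior is Beta(11+k, 13), with mean (11+k)/(11+13+k).
Set (11+k)/(24+k) > 0.91 and solve: k > (0.91·24 − 11)/(1 − 0.91) = 120.444.
The smallest integer exceeding 120.444 is 121.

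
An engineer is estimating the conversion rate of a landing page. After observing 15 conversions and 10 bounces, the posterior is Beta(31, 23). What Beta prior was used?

Beta(16, 13)

A Beta(α, β) prior with s successes and f failures in binomial data gives a Beta(α+s, β+f) posterior.
So α = 31 − 15 = 16 and β = 23 − 10 = 13.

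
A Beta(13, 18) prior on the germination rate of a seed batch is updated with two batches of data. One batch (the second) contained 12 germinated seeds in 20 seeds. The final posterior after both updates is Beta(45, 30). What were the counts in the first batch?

20 germinated seeds and 4 non-germinating seeds

Sequential conjugate updates are equivalent to a single update on the pooled data, so total successes = posterior α − prior α and total failures = posterior β − prior β.
Total across both batches: 45−13=32 germinated seeds, 30−18=12 non-germinating seeds.
Subtract the second batch: 32−12=20 germinated seeds and 12−8=4 non-germinating seeds.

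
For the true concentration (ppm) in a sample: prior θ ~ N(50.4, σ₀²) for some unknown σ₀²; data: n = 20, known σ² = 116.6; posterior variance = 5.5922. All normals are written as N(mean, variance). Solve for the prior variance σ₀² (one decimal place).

σ₀² = 137.1

Posterior precision equals prior precision plus data precision: 1/σ_n² = 1/σ₀² + n/σ².
So 1/σ₀² = 1/5.5922 − 20/116.6 = 0.178820 − 0.171527 = 0.007293.
Hence σ₀² = 1/0.007293 ≈ 137.1.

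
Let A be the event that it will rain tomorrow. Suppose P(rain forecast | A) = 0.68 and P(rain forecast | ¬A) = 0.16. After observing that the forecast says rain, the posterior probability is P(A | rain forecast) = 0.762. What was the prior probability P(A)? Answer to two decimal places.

P(A) = 0.43

In odds form, posterior odds = prior odds × likelihood ratio, so prior odds = posterior odds ÷ LR.
Posterior odds = 0.762/(1−0.762) = 3.2017. LR = 0.68/0.16 = 4.2500.
Prior odds = 3.2017/4.2500 = 0.7533, so P(A) = 0.7533/(1+0.7533) ≈ 0.43.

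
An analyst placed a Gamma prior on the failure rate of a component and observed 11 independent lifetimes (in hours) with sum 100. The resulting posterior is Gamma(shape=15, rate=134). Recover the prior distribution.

For an exponential likelihood with a Gamma(α, β) prior on the rate, n observations with total T give posterior Gamma(α+n, β+T).
So α = 15 − 11 = 4 and β = 134 − 100 = 34.

Gamma(shape=4, rate=34)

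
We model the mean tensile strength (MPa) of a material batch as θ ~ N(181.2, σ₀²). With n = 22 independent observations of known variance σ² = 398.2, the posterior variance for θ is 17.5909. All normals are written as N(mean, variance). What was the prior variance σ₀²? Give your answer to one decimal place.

σ₀² = 625.4

For the Normal–Normal model with known σ², precisions add: τ_n = τ₀ + n/σ².
So 1/σ₀² = 1/17.5909 − 22/398.2 = 0.056848 − 0.055249 = 0.001599.
Hence σ₀² = 1/0.001599 ≈ 625.4.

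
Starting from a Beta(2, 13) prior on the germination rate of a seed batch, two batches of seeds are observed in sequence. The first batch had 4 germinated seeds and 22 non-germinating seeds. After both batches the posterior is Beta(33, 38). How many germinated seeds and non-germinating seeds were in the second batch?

27 germinated seeds and 3 non-germinating seeds

Sequential conjugate updates are equivalent to a single update on the pooled data, so total successes = posterior α − prior α and total failures = posterior β − prior β.
Total across both batches: 33−2=31 germinated seeds, 38−13=25 non-germinating seeds.
Subtract the first batch: 31−4=27 germinated seeds and 25−22=3 non-germinating seeds.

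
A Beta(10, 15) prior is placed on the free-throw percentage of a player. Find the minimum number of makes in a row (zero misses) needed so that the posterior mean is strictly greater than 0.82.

k = 59

After k makes and 0 misses the posterior is Beta(10+k, 15), with mean (10+k)/(10+15+k).
Set (10+k)/(25+k) > 0.82 and solve: k > (0.82·25 − 10)/(1 − 0.82) = 58.333.
The smallest integer exceeding 58.333 is 59, and checking k=59: (69)/(84) = 0.8214 > 0.82.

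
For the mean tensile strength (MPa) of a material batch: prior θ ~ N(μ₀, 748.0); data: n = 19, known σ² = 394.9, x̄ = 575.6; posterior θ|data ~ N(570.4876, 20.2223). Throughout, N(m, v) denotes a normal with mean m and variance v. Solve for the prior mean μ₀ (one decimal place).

The posterior mean is a precision-weighted average: μ_n = (τ₀μ₀ + τ_data·x̄)/(τ₀+τ_data), with τ₀=1/σ₀² and τ_data=n/σ².
Here τ₀ = 1/748.0 = 0.001337 and τ_data = 19/394.9 = 0.048113, so τ_n = 0.049450.
Rearranging for μ₀: μ₀ = (μ_n·τ_n − τ_data·x̄)/τ₀ = (570.4876·0.049450 − 0.048113·575.6) / 0.001337 = 0.516769/0.001337 ≈ 386.5.

μ₀ = 386.5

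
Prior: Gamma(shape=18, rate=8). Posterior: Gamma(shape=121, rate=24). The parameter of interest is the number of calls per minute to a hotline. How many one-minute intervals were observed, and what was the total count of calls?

A Gamma(α, β) prior (rate parametrization) on a Poisson rate with n observations summing to S gives posterior Gamma(α+S, β+n).
Matching: Σxᵢ = 121 − 18 = 103 and n = 24 − 8 = 16.

n = 16 one-minute intervals with total 103 calls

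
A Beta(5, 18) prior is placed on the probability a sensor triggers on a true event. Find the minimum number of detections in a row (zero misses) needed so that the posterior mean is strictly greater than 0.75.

After k detections and 0 misses the posterior is Beta(5+k, 18), with mean (5+k)/(5+18+k).
Set (5+k)/(23+k) > 0.75 and solve: k > (0.75·23 − 5)/(1 − 0.75) = 49.000.
The smallest integer exceeding 49.000 is 50.

k = 50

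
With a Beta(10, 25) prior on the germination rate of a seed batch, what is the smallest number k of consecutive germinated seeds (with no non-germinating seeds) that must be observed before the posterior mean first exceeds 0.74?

After k germinated seeds and 0 non-germinating seeds the posterior is Beta(10+k, 25), with mean (10+k)/(10+25+k).
Set (10+k)/(35+k) > 0.74 and solve: k > (0.74·35 − 10)/(1 − 0.74) = 61.154.
The smallest integer exceeding 61.154 is 62, and checking k=62: (72)/(97) = 0.7423 > 0.74.

k = 62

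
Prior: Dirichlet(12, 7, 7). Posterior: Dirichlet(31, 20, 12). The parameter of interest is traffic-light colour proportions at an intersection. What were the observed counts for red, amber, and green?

For a Dirichlet(α) prior with multinomial counts c, the posterior is Dirichlet(α + c) componentwise.
Counts are posterior − prior componentwise: 31−12=19, 20−7=13, 12−7=5.

counts (19, 13, 5)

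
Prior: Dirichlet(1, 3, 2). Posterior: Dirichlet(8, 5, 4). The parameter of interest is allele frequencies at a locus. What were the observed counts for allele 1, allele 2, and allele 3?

For a Dirichlet(α) prior with multinomial counts c, the posterior is Dirichlet(α + c) componentwise.
Counts are posterior − prior componentwise: 8−1=7, 5−3=2, 4−2=2.

counts (7, 2, 2)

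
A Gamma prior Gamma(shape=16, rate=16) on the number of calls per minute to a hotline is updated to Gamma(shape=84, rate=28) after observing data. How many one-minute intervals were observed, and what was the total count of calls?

n = 12 one-minute intervals with total 68 calls

Gamma–Poisson conjugacy: posterior shape = α + Σxᵢ, posterior rate = β + n.
Matching: Σxᵢ = 84 − 16 = 68 and n = 28 − 16 = 12.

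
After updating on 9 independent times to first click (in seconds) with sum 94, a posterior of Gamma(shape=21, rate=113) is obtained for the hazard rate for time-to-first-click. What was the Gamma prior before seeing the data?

Gamma(shape=12, rate=19)

Gamma–exponential conjugacy: posterior shape = α + n, posterior rate = β + Σtᵢ.
So α = 21 − 9 = 12 and β = 113 − 94 = 19.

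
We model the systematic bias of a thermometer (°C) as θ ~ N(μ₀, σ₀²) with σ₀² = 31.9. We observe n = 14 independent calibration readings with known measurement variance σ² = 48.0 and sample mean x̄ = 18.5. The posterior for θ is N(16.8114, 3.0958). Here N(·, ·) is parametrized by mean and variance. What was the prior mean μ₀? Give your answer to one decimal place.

With known observation variance, the Normal–Normal posterior has precision τ_n = τ₀ + n/σ² and mean μ_n = (τ₀μ₀ + (n/σ²)x̄)/τ_n.
Here τ₀ = 1/31.9 = 0.031348 and τ_data = 14/48.0 = 0.291667, so τ_n = 0.323015.
Rearranging for μ₀: μ₀ = (μ_n·τ_n − τ_data·x̄)/τ₀ = (16.8114·0.323015 − 0.291667·18.5) / 0.031348 = 0.034495/0.031348 ≈ 1.1.

μ₀ = 1.1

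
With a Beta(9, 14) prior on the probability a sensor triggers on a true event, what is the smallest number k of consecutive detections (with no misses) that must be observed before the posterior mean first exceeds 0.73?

k = 29

After k detections and 0 misses the posterior is Beta(9+k, 14), with mean (9+k)/(9+14+k).
Set (9+k)/(23+k) > 0.73 and solve: k > (0.73·23 − 9)/(1 − 0.73) = 28.852.
The smallest integer exceeding 28.852 is 29, and checking k=29: (38)/(52) = 0.7308 > 0.73.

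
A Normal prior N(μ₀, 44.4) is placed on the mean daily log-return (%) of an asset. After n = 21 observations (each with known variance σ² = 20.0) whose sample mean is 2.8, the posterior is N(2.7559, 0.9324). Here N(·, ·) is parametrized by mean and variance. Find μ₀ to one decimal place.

μ₀ = 0.7

With known observation variance, the Normal–Normal posterior has precision τ_n = τ₀ + n/σ² and mean μ_n = (τ₀μ₀ + (n/σ²)x̄)/τ_n.
Here τ₀ = 1/44.4 = 0.022523 and τ_data = 21/20.0 = 1.050000, so τ_n = 1.072523.
Rearranging for μ₀: μ₀ = (μ_n·τ_n − τ_data·x̄)/τ₀ = (2.7559·1.072523 − 1.050000·2.8) / 0.022523 = 0.015766/0.022523 ≈ 0.7.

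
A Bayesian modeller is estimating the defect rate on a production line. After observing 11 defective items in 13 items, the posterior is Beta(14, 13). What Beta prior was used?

Beta(3, 11)

A Beta(α, β) prior with s successes and f failures in binomial data gives a Beta(α+s, β+f) posterior.
Subtract the data counts: 14−11=3, 13−2=11.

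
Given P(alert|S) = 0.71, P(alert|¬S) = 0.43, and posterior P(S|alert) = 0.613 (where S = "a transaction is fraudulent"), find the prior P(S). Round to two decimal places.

In odds form, posterior odds = prior odds × likelihood ratio, so prior odds = posterior odds ÷ LR.
Posterior odds = 0.613/(1−0.613) = 1.5840. LR = 0.71/0.43 = 1.6512.
Prior odds = 1.5840/1.6512 = 0.9593, so P(S) = 0.9593/(1+0.9593) ≈ 0.49.

P(S) = 0.49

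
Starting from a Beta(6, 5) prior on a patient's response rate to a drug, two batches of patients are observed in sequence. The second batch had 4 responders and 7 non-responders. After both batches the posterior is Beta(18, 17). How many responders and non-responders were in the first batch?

8 responders and 5 non-responders

Sequential conjugate updates are equivalent to a single update on the pooled data, so total successes = posterior α − prior α and total failures = posterior β − prior β.
Total across both batches: 18−6=12 responders, 17−5=12 non-responders.
Subtract the second batch: 12−4=8 responders and 12−7=5 non-responders.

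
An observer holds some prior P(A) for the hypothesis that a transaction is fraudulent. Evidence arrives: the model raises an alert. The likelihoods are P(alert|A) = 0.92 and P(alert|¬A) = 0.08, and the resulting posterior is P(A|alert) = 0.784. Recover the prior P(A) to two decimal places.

Bayes' rule in odds form gives O(A|E) = O(A)·[P(E|A)/P(E|¬A)], hence O(A) = O(A|E)/LR.
Posterior odds = 0.784/(1−0.784) = 3.6296. LR = 0.92/0.08 = 11.5000.
Prior odds = 3.6296/11.5000 = 0.3156, so P(A) = 0.3156/(1+0.3156) ≈ 0.24.

P(A) = 0.24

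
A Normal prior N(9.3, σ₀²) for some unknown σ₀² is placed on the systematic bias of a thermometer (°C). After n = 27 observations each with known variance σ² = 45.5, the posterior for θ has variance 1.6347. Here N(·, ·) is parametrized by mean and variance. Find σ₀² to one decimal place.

For the Normal–Normal model with known σ², precisions add: τ_n = τ₀ + n/σ².
So 1/σ₀² = 1/1.6347 − 27/45.5 = 0.611733 − 0.593407 = 0.018326.
Hence σ₀² = 1/0.018326 ≈ 54.6.

σ₀² = 54.6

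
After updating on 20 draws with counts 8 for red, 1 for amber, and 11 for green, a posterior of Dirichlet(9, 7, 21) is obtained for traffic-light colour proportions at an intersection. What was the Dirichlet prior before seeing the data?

For a Dirichlet(α) prior with multinomial counts c, the posterior is Dirichlet(α + c) componentwise.
Subtract each count from the matching posterior parameter: 9−8=1, 7−1=6, 21−11=10.

Dirichlet(1, 6, 10)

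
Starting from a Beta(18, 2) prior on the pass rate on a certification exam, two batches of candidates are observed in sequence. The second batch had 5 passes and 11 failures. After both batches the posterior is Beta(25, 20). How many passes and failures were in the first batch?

2 passes and 7 failures

Because Beta–binomial updating is additive in the counts, the combined data contributed (α_post−α_prior, β_post−β_prior) successes and failures.
Total across both batches: 25−18=7 passes, 20−2=18 failures.
Subtract the second batch: 7−5=2 passes and 18−11=7 failures.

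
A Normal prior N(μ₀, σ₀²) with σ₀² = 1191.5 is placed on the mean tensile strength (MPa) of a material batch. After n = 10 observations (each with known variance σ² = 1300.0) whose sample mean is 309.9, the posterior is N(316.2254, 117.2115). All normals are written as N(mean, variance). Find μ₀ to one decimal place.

μ₀ = 374.2

The posterior mean is a precision-weighted average: μ_n = (τ₀μ₀ + τ_data·x̄)/(τ₀+τ_data), with τ₀=1/σ₀² and τ_data=n/σ².
Here τ₀ = 1/1191.5 = 0.000839 and τ_data = 10/1300.0 = 0.007692, so τ_n = 0.008531.
Rearranging for μ₀: μ₀ = (μ_n·τ_n − τ_data·x̄)/τ₀ = (316.2254·0.008531 − 0.007692·309.9) / 0.000839 = 0.313968/0.000839 ≈ 374.2.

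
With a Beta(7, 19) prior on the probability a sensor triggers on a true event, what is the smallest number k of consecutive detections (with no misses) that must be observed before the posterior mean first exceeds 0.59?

After k detections and 0 misses the posterior is Beta(7+k, 19), with mean (7+k)/(7+19+k).
Set (7+k)/(26+k) > 0.59 and solve: k > (0.59·26 − 7)/(1 − 0.59) = 20.341.
The smallest integer exceeding 20.341 is 21.

k = 21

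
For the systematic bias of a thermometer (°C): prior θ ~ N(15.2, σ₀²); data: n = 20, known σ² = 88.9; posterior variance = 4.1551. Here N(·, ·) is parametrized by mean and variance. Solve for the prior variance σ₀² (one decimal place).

σ₀² = 63.7

Posterior precision equals prior precision plus data precision: 1/σ_n² = 1/σ₀² + n/σ².
So 1/σ₀² = 1/4.1551 − 20/88.9 = 0.240668 − 0.224972 = 0.015696.
Hence σ₀² = 1/0.015696 ≈ 63.7.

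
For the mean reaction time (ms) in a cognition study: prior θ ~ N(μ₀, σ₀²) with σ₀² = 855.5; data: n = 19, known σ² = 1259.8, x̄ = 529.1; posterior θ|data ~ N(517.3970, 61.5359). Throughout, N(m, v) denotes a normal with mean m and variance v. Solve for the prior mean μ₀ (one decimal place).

The posterior mean is a precision-weighted average: μ_n = (τ₀μ₀ + τ_data·x̄)/(τ₀+τ_data), with τ₀=1/σ₀² and τ_data=n/σ².
Here τ₀ = 1/855.5 = 0.001169 and τ_data = 19/1259.8 = 0.015082, so τ_n = 0.016251.
Rearranging for μ₀: μ₀ = (μ_n·τ_n − τ_data·x̄)/τ₀ = (517.3970·0.016251 − 0.015082·529.1) / 0.001169 = 0.428332/0.001169 ≈ 366.4.

μ₀ = 366.4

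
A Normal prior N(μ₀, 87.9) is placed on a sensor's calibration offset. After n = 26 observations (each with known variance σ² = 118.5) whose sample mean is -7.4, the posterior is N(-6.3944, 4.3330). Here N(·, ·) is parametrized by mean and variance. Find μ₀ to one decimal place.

μ₀ = 13.0

With known observation variance, the Normal–Normal posterior has precision τ_n = τ₀ + n/σ² and mean μ_n = (τ₀μ₀ + (n/σ²)x̄)/τ_n.
Here τ₀ = 1/87.9 = 0.011377 and τ_data = 26/118.5 = 0.219409, so τ_n = 0.230786.
Rearranging for μ₀: μ₀ = (μ_n·τ_n − τ_data·x̄)/τ₀ = (-6.3944·0.230786 − 0.219409·-7.4) / 0.011377 = 0.147889/0.011377 ≈ 13.0.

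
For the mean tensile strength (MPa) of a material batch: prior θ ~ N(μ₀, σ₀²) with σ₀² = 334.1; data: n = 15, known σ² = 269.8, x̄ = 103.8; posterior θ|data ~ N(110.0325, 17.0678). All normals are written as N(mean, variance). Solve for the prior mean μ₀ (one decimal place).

μ₀ = 225.8

With known observation variance, the Normal–Normal posterior has precision τ_n = τ₀ + n/σ² and mean μ_n = (τ₀μ₀ + (n/σ²)x̄)/τ_n.
Here τ₀ = 1/334.1 = 0.002993 and τ_data = 15/269.8 = 0.055597, so τ_n = 0.058590.
Rearranging for μ₀: μ₀ = (μ_n·τ_n − τ_data·x̄)/τ₀ = (110.0325·0.058590 − 0.055597·103.8) / 0.002993 = 0.675836/0.002993 ≈ 225.8.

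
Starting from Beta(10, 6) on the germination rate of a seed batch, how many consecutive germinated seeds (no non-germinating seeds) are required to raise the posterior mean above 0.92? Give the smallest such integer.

After k germinated seeds and 0 non-germinating seeds the posterior is Beta(10+k, 6), with mean (10+k)/(10+6+k).
Set (10+k)/(16+k) > 0.92 and solve: k > (0.92·16 − 10)/(1 − 0.92) = 59.000.
The smallest integer exceeding 59.000 is 60, and checking k=60: (70)/(76) = 0.9211 > 0.92.

k = 60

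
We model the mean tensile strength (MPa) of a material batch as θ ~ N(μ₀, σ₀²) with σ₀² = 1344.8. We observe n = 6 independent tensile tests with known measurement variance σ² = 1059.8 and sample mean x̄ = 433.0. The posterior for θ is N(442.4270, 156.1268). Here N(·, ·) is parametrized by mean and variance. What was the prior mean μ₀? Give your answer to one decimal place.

μ₀ = 514.2

The posterior mean is a precision-weighted average: μ_n = (τ₀μ₀ + τ_data·x̄)/(τ₀+τ_data), with τ₀=1/σ₀² and τ_data=n/σ².
Here τ₀ = 1/1344.8 = 0.000744 and τ_data = 6/1059.8 = 0.005661, so τ_n = 0.006405.
Rearranging for μ₀: μ₀ = (μ_n·τ_n − τ_data·x̄)/τ₀ = (442.4270·0.006405 − 0.005661·433.0) / 0.000744 = 0.382532/0.000744 ≈ 514.2.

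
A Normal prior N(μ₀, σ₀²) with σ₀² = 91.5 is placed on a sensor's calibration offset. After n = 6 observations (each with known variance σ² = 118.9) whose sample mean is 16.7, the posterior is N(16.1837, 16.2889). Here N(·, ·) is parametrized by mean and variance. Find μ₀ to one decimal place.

The posterior mean is a precision-weighted average: μ_n = (τ₀μ₀ + τ_data·x̄)/(τ₀+τ_data), with τ₀=1/σ₀² and τ_data=n/σ².
Here τ₀ = 1/91.5 = 0.010929 and τ_data = 6/118.9 = 0.050463, so τ_n = 0.061392.
Rearranging for μ₀: μ₀ = (μ_n·τ_n − τ_data·x̄)/τ₀ = (16.1837·0.061392 − 0.050463·16.7) / 0.010929 = 0.150818/0.010929 ≈ 13.8.

μ₀ = 13.8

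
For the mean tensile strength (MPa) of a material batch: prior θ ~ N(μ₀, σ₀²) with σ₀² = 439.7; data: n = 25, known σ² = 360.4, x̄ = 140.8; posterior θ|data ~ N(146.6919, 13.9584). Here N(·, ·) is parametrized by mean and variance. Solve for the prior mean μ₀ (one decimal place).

The posterior mean is a precision-weighted average: μ_n = (τ₀μ₀ + τ_data·x̄)/(τ₀+τ_data), with τ₀=1/σ₀² and τ_data=n/σ².
Here τ₀ = 1/439.7 = 0.002274 and τ_data = 25/360.4 = 0.069367, so τ_n = 0.071641.
Rearranging for μ₀: μ₀ = (μ_n·τ_n − τ_data·x̄)/τ₀ = (146.6919·0.071641 − 0.069367·140.8) / 0.002274 = 0.742281/0.002274 ≈ 326.4.

μ₀ = 326.4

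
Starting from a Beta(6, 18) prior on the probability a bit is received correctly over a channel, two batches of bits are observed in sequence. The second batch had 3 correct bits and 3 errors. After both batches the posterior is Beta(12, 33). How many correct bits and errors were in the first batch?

3 correct bits and 12 errors

Sequential conjugate updates are equivalent to a single update on the pooled data, so total successes = posterior α − prior α and total failures = posterior β − prior β.
Total across both batches: 12−6=6 correct bits, 33−18=15 errors.
Subtract the second batch: 6−3=3 correct bits and 15−3=12 errors.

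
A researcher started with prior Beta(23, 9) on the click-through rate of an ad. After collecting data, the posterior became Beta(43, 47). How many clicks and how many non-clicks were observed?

20 clicks and 38 non-clicks

Under Beta–binomial conjugacy the posterior parameters are (a+s, b+f).
So s = 43 − 23 = 20 and f = 47 − 9 = 38.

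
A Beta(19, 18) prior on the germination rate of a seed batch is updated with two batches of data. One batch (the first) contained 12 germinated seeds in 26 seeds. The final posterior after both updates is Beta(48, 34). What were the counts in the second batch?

Sequential conjugate updates are equivalent to a single update on the pooled data, so total successes = posterior α − prior α and total failures = posterior β − prior β.
Total across both batches: 48−19=29 germinated seeds, 34−18=16 non-germinating seeds.
Subtract the first batch: 29−12=17 germinated seeds and 16−14=2 non-germinating seeds.

17 germinated seeds and 2 non-germinating seeds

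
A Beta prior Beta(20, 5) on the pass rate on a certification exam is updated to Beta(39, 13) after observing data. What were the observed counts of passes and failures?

19 passes and 8 failures

Beta is conjugate to the binomial likelihood: posterior = Beta(α+s, β+f).
So s = 39 − 20 = 19 and f = 13 − 5 = 8.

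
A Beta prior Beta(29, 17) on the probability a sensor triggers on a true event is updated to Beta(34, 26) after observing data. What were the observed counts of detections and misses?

5 detections and 9 misses

Beta is conjugate to the binomial likelihood: posterior = Beta(α+s, β+f).
Match parameters: s=34−29=5, f=26−17=9.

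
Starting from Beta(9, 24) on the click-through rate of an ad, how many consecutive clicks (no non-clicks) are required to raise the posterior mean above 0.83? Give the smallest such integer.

k = 109

After k clicks and 0 non-clicks the posterior is Beta(9+k, 24), with mean (9+k)/(9+24+k).
Set (9+k)/(33+k) > 0.83 and solve: k > (0.83·33 − 9)/(1 − 0.83) = 108.176.
The smallest integer exceeding 108.176 is 109.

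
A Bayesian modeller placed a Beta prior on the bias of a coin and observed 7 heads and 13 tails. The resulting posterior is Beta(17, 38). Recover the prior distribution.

Beta is conjugate to the binomial likelihood: posterior = Beta(α+s, β+f).
So α = 17 − 7 = 10 and β = 38 − 13 = 25.

Beta(10, 25)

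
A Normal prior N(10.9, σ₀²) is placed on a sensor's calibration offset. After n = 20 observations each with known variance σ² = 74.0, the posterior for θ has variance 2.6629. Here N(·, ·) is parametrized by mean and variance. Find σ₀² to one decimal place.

Posterior precision equals prior precision plus data precision: 1/σ_n² = 1/σ₀² + n/σ².
So 1/σ₀² = 1/2.6629 − 20/74.0 = 0.375530 − 0.270270 = 0.105260.
Hence σ₀² = 1/0.105260 ≈ 9.5.

σ₀² = 9.5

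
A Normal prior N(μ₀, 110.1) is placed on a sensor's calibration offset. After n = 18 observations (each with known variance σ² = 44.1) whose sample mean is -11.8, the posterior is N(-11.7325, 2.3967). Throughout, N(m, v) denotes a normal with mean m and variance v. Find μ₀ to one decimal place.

The posterior mean is a precision-weighted average: μ_n = (τ₀μ₀ + τ_data·x̄)/(τ₀+τ_data), with τ₀=1/σ₀² and τ_data=n/σ².
Here τ₀ = 1/110.1 = 0.009083 and τ_data = 18/44.1 = 0.408163, so τ_n = 0.417246.
Rearranging for μ₀: μ₀ = (μ_n·τ_n − τ_data·x̄)/τ₀ = (-11.7325·0.417246 − 0.408163·-11.8) / 0.009083 = -0.079015/0.009083 ≈ -8.7.

μ₀ = -8.7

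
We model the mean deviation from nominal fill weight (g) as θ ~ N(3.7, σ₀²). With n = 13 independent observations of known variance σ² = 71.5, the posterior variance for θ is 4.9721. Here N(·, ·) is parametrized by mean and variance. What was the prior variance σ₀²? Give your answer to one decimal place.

σ₀² = 51.8

For the Normal–Normal model with known σ², precisions add: τ_n = τ₀ + n/σ².
So 1/σ₀² = 1/4.9721 − 13/71.5 = 0.201122 − 0.181818 = 0.019304.
Hence σ₀² = 1/0.019304 ≈ 51.8.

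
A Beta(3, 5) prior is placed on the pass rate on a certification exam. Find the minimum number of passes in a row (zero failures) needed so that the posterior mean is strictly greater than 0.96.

k = 118

After k passes and 0 failures the posterior is Beta(3+k, 5), with mean (3+k)/(3+5+k).
Set (3+k)/(8+k) > 0.96 and solve: k > (0.96·8 − 3)/(1 − 0.96) = 117.000.
The smallest integer exceeding 117.000 is 118.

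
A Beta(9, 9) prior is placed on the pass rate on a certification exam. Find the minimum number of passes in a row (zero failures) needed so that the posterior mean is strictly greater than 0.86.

k = 47

After k passes and 0 failures the posterior is Beta(9+k, 9), with mean (9+k)/(9+9+k).
Set (9+k)/(18+k) > 0.86 and solve: k > (0.86·18 − 9)/(1 − 0.86) = 46.286.
The smallest integer exceeding 46.286 is 47, and checking k=47: (56)/(65) = 0.8615 > 0.86.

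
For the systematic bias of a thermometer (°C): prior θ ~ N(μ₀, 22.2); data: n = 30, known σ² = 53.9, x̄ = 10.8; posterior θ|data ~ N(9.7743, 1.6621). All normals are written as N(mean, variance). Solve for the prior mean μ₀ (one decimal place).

The posterior mean is a precision-weighted average: μ_n = (τ₀μ₀ + τ_data·x̄)/(τ₀+τ_data), with τ₀=1/σ₀² and τ_data=n/σ².
Here τ₀ = 1/22.2 = 0.045045 and τ_data = 30/53.9 = 0.556586, so τ_n = 0.601631.
Rearranging for μ₀: μ₀ = (μ_n·τ_n − τ_data·x̄)/τ₀ = (9.7743·0.601631 − 0.556586·10.8) / 0.045045 = -0.130607/0.045045 ≈ -2.9.

μ₀ = -2.9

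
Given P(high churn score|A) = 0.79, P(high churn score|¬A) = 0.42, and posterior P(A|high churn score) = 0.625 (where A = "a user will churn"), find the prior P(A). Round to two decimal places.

P(A) = 0.47

In odds form, posterior odds = prior odds × likelihood ratio, so prior odds = posterior odds ÷ LR.
Posterior odds = 0.625/(1−0.625) = 1.6667. LR = 0.79/0.42 = 1.8810.
Prior odds = 1.6667/1.8810 = 0.8861, so P(A) = 0.8861/(1+0.8861) ≈ 0.47.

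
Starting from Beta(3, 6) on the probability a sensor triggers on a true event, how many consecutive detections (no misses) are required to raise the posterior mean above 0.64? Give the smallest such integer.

After k detections and 0 misses the posterior is Beta(3+k, 6), with mean (3+k)/(3+6+k).
Set (3+k)/(9+k) > 0.64 and solve: k > (0.64·9 − 3)/(1 − 0.64) = 7.667.
The smallest integer exceeding 7.667 is 8.

k = 8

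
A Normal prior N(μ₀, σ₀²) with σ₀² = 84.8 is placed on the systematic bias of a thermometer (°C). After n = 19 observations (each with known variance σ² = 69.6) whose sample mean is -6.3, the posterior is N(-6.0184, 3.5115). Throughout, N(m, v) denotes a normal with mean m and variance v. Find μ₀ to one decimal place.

With known observation variance, the Normal–Normal posterior has precision τ_n = τ₀ + n/σ² and mean μ_n = (τ₀μ₀ + (n/σ²)x̄)/τ_n.
Here τ₀ = 1/84.8 = 0.011792 and τ_data = 19/69.6 = 0.272989, so τ_n = 0.284781.
Rearranging for μ₀: μ₀ = (μ_n·τ_n − τ_data·x̄)/τ₀ = (-6.0184·0.284781 − 0.272989·-6.3) / 0.011792 = 0.005905/0.011792 ≈ 0.5.

μ₀ = 0.5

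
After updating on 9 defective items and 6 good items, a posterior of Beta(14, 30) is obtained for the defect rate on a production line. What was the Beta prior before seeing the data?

Beta(5, 24)

Under Beta–binomial conjugacy the posterior parameters are (a+s, b+f).
So a = 14 − 9 = 5 and b = 30 − 6 = 24.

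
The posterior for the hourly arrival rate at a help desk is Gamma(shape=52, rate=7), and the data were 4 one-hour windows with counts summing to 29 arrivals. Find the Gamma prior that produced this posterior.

Gamma–Poisson conjugacy: posterior shape = α + Σxᵢ, posterior rate = β + n.
So α = 52 − 29 = 23 and β = 7 − 4 = 3.

Gamma(shape=23, rate=3)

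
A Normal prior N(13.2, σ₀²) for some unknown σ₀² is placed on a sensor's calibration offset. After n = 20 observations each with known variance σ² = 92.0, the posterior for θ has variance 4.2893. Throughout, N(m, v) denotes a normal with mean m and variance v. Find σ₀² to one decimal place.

σ₀² = 63.5

Posterior precision equals prior precision plus data precision: 1/σ_n² = 1/σ₀² + n/σ².
So 1/σ₀² = 1/4.2893 − 20/92.0 = 0.233138 − 0.217391 = 0.015747.
Hence σ₀² = 1/0.015747 ≈ 63.5.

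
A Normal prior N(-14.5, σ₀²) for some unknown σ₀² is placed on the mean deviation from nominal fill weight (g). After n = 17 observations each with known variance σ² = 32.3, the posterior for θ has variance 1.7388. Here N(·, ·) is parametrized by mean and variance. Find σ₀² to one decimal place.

Posterior precision equals prior precision plus data precision: 1/σ_n² = 1/σ₀² + n/σ².
So 1/σ₀² = 1/1.7388 − 17/32.3 = 0.575109 − 0.526316 = 0.048793.
Hence σ₀² = 1/0.048793 ≈ 20.5.

σ₀² = 20.5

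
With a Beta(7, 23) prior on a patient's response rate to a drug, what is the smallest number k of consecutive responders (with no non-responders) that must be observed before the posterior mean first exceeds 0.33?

k = 5

After k responders and 0 non-responders the posterior is Beta(7+k, 23), with mean (7+k)/(7+23+k).
Set (7+k)/(30+k) > 0.33 and solve: k > (0.33·30 − 7)/(1 − 0.33) = 4.328.
The smallest integer exceeding 4.328 is 5.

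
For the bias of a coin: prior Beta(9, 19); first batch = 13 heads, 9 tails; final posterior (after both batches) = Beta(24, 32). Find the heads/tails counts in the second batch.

Sequential conjugate updates are equivalent to a single update on the pooled data, so total successes = posterior α − prior α and total failures = posterior β − prior β.
Total across both batches: 24−9=15 heads, 32−19=13 tails.
Subtract the first batch: 15−13=2 heads and 13−9=4 tails.

2 heads and 4 tails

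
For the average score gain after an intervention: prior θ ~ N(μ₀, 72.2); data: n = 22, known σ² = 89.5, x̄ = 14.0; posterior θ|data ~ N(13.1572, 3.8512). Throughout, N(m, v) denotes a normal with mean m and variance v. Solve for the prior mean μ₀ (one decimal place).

With known observation variance, the Normal–Normal posterior has precision τ_n = τ₀ + n/σ² and mean μ_n = (τ₀μ₀ + (n/σ²)x̄)/τ_n.
Here τ₀ = 1/72.2 = 0.013850 and τ_data = 22/89.5 = 0.245810, so τ_n = 0.259660.
Rearranging for μ₀: μ₀ = (μ_n·τ_n − τ_data·x̄)/τ₀ = (13.1572·0.259660 − 0.245810·14.0) / 0.013850 = -0.024941/0.013850 ≈ -1.8.

μ₀ = -1.8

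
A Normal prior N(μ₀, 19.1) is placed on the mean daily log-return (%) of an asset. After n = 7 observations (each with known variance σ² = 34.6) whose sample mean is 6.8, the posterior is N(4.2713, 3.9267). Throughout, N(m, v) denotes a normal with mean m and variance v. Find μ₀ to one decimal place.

μ₀ = -5.5

With known observation variance, the Normal–Normal posterior has precision τ_n = τ₀ + n/σ² and mean μ_n = (τ₀μ₀ + (n/σ²)x̄)/τ_n.
Here τ₀ = 1/19.1 = 0.052356 and τ_data = 7/34.6 = 0.202312, so τ_n = 0.254668.
Rearranging for μ₀: μ₀ = (μ_n·τ_n − τ_data·x̄)/τ₀ = (4.2713·0.254668 − 0.202312·6.8) / 0.052356 = -0.287958/0.052356 ≈ -5.5.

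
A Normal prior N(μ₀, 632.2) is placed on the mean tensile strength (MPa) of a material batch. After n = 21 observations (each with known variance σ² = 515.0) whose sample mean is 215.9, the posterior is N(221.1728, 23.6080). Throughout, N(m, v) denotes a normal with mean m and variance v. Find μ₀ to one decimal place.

The posterior mean is a precision-weighted average: μ_n = (τ₀μ₀ + τ_data·x̄)/(τ₀+τ_data), with τ₀=1/σ₀² and τ_data=n/σ².
Here τ₀ = 1/632.2 = 0.001582 and τ_data = 21/515.0 = 0.040777, so τ_n = 0.042359.
Rearranging for μ₀: μ₀ = (μ_n·τ_n − τ_data·x̄)/τ₀ = (221.1728·0.042359 − 0.040777·215.9) / 0.001582 = 0.564904/0.001582 ≈ 357.1.

μ₀ = 357.1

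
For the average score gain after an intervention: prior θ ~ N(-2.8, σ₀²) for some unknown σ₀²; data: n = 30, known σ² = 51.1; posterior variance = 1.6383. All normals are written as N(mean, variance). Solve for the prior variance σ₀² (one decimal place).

For the Normal–Normal model with known σ², precisions add: τ_n = τ₀ + n/σ².
So 1/σ₀² = 1/1.6383 − 30/51.1 = 0.610389 − 0.587084 = 0.023305.
Hence σ₀² = 1/0.023305 ≈ 42.9.

σ₀² = 42.9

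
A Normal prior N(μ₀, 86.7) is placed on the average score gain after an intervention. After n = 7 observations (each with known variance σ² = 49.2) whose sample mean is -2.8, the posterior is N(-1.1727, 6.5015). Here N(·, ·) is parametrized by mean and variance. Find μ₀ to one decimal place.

μ₀ = 18.9

The posterior mean is a precision-weighted average: μ_n = (τ₀μ₀ + τ_data·x̄)/(τ₀+τ_data), with τ₀=1/σ₀² and τ_data=n/σ².
Here τ₀ = 1/86.7 = 0.011534 and τ_data = 7/49.2 = 0.142276, so τ_n = 0.153810.
Rearranging for μ₀: μ₀ = (μ_n·τ_n − τ_data·x̄)/τ₀ = (-1.1727·0.153810 − 0.142276·-2.8) / 0.011534 = 0.218000/0.011534 ≈ 18.9.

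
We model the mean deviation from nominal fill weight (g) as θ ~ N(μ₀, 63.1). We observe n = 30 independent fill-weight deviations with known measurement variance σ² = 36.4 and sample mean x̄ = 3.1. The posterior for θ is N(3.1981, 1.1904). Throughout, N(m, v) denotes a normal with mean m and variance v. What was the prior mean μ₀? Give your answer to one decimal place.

With known observation variance, the Normal–Normal posterior has precision τ_n = τ₀ + n/σ² and mean μ_n = (τ₀μ₀ + (n/σ²)x̄)/τ_n.
Here τ₀ = 1/63.1 = 0.015848 and τ_data = 30/36.4 = 0.824176, so τ_n = 0.840024.
Rearranging for μ₀: μ₀ = (μ_n·τ_n − τ_data·x̄)/τ₀ = (3.1981·0.840024 − 0.824176·3.1) / 0.015848 = 0.131535/0.015848 ≈ 8.3.

μ₀ = 8.3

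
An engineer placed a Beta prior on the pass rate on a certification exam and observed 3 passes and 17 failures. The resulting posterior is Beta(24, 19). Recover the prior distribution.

Beta(21, 2)

Under Beta–binomial conjugacy the posterior parameters are (α+s, β+f).
So α = 24 − 3 = 21 and β = 19 − 17 = 2.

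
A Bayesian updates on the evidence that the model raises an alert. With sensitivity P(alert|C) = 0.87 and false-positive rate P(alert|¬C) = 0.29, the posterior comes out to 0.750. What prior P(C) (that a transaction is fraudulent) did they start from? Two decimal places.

P(C) = 0.50

Bayes' rule in odds form gives O(C|E) = O(C)·[P(E|C)/P(E|¬C)], hence O(C) = O(C|E)/LR.
Posterior odds = 0.750/(1−0.750) = 3.0000. LR = 0.87/0.29 = 3.0000.
Prior odds = 3.0000/3.0000 = 1.0000, so P(C) = 1.0000/(1+1.0000) ≈ 0.50.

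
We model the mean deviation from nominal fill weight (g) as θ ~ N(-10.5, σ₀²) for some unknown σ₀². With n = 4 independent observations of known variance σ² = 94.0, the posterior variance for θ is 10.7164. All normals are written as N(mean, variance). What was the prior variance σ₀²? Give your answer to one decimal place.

σ₀² = 19.7

Posterior precision equals prior precision plus data precision: 1/σ_n² = 1/σ₀² + n/σ².
So 1/σ₀² = 1/10.7164 − 4/94.0 = 0.093315 − 0.042553 = 0.050762.
Hence σ₀² = 1/0.050762 ≈ 19.7.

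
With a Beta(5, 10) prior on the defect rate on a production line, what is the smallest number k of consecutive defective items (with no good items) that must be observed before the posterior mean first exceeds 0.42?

After k defective items and 0 good items the posterior is Beta(5+k, 10), with mean (5+k)/(5+10+k).
Set (5+k)/(15+k) > 0.42 and solve: k > (0.42·15 − 5)/(1 − 0.42) = 2.241.
The smallest integer exceeding 2.241 is 3.

k = 3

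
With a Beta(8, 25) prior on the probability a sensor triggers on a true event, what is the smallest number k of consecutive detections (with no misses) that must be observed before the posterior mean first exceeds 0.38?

After k detections and 0 misses the posterior is Beta(8+k, 25), with mean (8+k)/(8+25+k).
Set (8+k)/(33+k) > 0.38 and solve: k > (0.38·33 − 8)/(1 − 0.38) = 7.323.
The smallest integer exceeding 7.323 is 8.

k = 8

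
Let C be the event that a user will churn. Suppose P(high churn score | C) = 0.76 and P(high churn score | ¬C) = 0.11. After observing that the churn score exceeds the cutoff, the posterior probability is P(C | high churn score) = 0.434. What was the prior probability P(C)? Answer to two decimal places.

Bayes' rule in odds form gives O(C|E) = O(C)·[P(E|C)/P(E|¬C)], hence O(C) = O(C|E)/LR.
Posterior odds = 0.434/(1−0.434) = 0.7668. LR = 0.76/0.11 = 6.9091.
Prior odds = 0.7668/6.9091 = 0.1110, so P(C) = 0.1110/(1+0.1110) ≈ 0.10.

P(C) = 0.10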